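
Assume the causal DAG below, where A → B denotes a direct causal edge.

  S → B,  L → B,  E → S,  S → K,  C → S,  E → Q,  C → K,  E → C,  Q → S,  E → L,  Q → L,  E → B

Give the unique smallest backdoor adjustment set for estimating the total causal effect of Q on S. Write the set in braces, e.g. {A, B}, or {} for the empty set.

{E}

Variables eligible for adjustment (non-descendants of Q, excluding Q and S): {C, E}.
Backdoor paths from Q to S:
  P1: Q <- E -> C -> S
  P2: Q <- E -> C -> K <- S
  P3: Q <- E -> S
  P4: Q <- E -> L -> B <- S
  P5: Q <- E -> B <- S
The empty set is not sufficient: P1 (Q <- E -> C -> S) has no collider blocking it and no conditioned non-collider, so it is open.
Try {E}:
  P1: blocked at fork node E ∈ conditioning set.
  P2: blocked at fork node E ∈ conditioning set.
  P3: blocked at fork node E ∈ conditioning set.
  P4: blocked at fork node E ∈ conditioning set.
  P5: blocked at fork node E ∈ conditioning set.
{E} contains no descendant of Q and blocks every backdoor path.
No other singleton works — e.g. {C} leaves P3 open — so {E} is the unique smallest valid adjustment set.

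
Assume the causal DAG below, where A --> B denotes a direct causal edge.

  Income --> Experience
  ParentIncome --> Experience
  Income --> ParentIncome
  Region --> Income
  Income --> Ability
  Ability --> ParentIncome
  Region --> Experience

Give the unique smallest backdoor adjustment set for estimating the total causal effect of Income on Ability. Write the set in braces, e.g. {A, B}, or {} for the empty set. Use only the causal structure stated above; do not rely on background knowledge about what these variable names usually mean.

{}

Variables eligible for adjustment (non-descendants of Income, excluding Income and Ability): {Region}.
Backdoor paths from Income to Ability:
  P1: Income <- Region -> Experience <- ParentIncome <- Ability
Each backdoor path contains an unconditioned collider, so every path is already blocked with the empty conditioning set:
  P1: blocked at collider Experience (neither it nor any descendant is in the conditioning set).
The empty set is therefore the unique smallest valid set.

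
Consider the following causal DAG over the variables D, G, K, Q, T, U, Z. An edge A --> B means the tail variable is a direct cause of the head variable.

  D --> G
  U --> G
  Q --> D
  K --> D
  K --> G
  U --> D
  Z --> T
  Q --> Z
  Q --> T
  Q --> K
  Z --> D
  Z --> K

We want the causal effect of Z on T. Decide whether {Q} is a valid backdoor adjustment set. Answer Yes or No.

Yes

Backdoor paths from Z to T (paths whose first edge points into Z):
  P1: Z <- Q -> T
Condition 1 (no descendant of Z in the set): holds — descendants of Z are {D, G, K, T}; none are in {Q}.
Condition 2 (every backdoor path blocked by {Q}):
  P1: blocked at fork node Q ∈ conditioning set.
{Q} satisfies the backdoor criterion.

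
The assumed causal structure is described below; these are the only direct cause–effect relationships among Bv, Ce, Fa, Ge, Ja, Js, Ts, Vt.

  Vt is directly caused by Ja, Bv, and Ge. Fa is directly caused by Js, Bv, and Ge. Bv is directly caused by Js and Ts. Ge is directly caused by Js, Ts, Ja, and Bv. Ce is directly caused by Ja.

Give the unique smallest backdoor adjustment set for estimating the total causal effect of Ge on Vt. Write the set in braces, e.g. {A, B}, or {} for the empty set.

{Bv, Ja}

Variables eligible for adjustment (non-descendants of Ge, excluding Ge and Vt): {Bv, Ce, Ja, Js, Ts}.
Backdoor paths from Ge to Vt:
  P1: Ge <- Js -> Bv -> Vt
  P2: Ge <- Js -> Fa <- Bv -> Vt
  P3: Ge <- Ja -> Vt
  P4: Ge <- Ts -> Bv -> Vt
  P5: Ge <- Bv -> Vt
The empty set is not sufficient: P1 (Ge <- Js -> Bv -> Vt) has no collider blocking it and no conditioned non-collider, so it is open.
Try {Bv, Ja}:
  P1: blocked at chain node Bv ∈ conditioning set.
  P2: blocked at collider Fa (neither it nor any descendant is in the conditioning set).
  P3: blocked at fork node Ja ∈ conditioning set.
  P4: blocked at chain node Bv ∈ conditioning set.
  P5: blocked at fork node Bv ∈ conditioning set.
{Bv, Ja} contains no descendant of Ge and blocks every backdoor path.
Every element of {Bv, Ja} is needed (dropping Bv leaves P1 open; dropping Ja leaves P3 open), so no proper subset is valid.
Among all size-2 subsets of the eligible variables, only {Bv, Ja} blocks every backdoor path, so it is the unique smallest valid adjustment set.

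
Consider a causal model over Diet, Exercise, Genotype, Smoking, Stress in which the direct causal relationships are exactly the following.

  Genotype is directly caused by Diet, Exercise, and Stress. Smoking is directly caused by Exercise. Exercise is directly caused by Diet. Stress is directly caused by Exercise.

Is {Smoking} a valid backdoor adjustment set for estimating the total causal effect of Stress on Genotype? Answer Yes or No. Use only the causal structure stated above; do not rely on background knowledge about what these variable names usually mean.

No

Backdoor paths from Stress to Genotype (paths whose first edge points into Stress):
  P1: Stress <- Exercise <- Diet -> Genotype
  P2: Stress <- Exercise -> Genotype
Condition 1 (no descendant of Stress in the set): holds — descendants of Stress are {Genotype}; none are in {Smoking}.
Condition 2 (every backdoor path blocked by {Smoking}):
  P1: open — no interior node is in the conditioning set.
  P2: open — no interior node is in the conditioning set.
{Smoking} does not satisfy the backdoor criterion.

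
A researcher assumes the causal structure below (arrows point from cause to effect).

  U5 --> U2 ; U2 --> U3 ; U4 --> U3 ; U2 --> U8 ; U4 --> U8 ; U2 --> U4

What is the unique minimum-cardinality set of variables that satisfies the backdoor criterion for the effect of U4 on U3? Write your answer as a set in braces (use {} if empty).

{U2}

Variables eligible for adjustment (non-descendants of U4, excluding U4 and U3): {U2, U5}.
Backdoor paths from U4 to U3:
  P1: U4 <- U2 -> U3
The empty set is not sufficient: P1 (U4 <- U2 -> U3) has no collider blocking it and no conditioned non-collider, so it is open.
Try {U2}:
  P1: blocked at fork node U2 ∈ conditioning set.
{U2} contains no descendant of U4 and blocks every backdoor path.
No other singleton works — e.g. {U5} leaves P1 open — so {U2} is the unique smallest valid adjustment set.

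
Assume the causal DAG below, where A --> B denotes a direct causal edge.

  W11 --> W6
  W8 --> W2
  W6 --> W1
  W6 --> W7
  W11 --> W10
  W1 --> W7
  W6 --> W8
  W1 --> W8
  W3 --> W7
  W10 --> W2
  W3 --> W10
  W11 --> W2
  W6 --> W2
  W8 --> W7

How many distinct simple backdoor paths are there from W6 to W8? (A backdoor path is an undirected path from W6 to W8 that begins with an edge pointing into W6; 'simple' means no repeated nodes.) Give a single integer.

6

A backdoor path from W6 to W8 is any simple undirected path whose first edge points into W6 (i.e. leaves W6 via a parent).
Parents of W6: {W11}.
Enumerating:
  P1: W6 <- W11 -> W10 <- W3 -> W7 <- W1 -> W8
  P2: W6 <- W11 -> W10 <- W3 -> W7 <- W8
  P3: W6 <- W11 -> W10 -> W2 <- W8
  P4: W6 <- W11 -> W2 <- W8
  P5: W6 <- W11 -> W2 <- W10 <- W3 -> W7 <- W1 -> W8
  P6: W6 <- W11 -> W2 <- W10 <- W3 -> W7 <- W8
That exhausts the simple backdoor paths. Count: 6.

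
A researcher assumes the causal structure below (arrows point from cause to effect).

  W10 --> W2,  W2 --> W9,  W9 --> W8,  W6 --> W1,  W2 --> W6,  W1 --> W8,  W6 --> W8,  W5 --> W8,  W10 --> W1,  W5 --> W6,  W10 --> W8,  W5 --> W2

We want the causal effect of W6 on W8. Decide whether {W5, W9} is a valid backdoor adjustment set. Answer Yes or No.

Backdoor paths from W6 to W8 (paths whose first edge points into W6):
  P1: W6 <- W5 -> W2 <- W10 -> W1 -> W8
  P2: W6 <- W5 -> W2 <- W10 -> W8
  P3: W6 <- W5 -> W2 -> W9 -> W8
  P4: W6 <- W5 -> W8
  P5: W6 <- W2 <- W10 -> W1 -> W8
  P6: W6 <- W2 <- W10 -> W8
  P7: W6 <- W2 <- W5 -> W8
  P8: W6 <- W2 -> W9 -> W8
Condition 1 (no descendant of W6 in the set): holds — descendants of W6 are {W1, W8}; none are in {W5, W9}.
Condition 2 (every backdoor path blocked by {W5, W9}):
  P1: blocked at fork node W5 ∈ conditioning set.
  P2: blocked at fork node W5 ∈ conditioning set.
  P3: blocked at fork node W5 ∈ conditioning set.
  P4: blocked at fork node W5 ∈ conditioning set.
  P5: open — no interior node is in the conditioning set.
  P6: open — no interior node is in the conditioning set.
  P7: blocked at fork node W5 ∈ conditioning set.
  P8: blocked at chain node W9 ∈ conditioning set.
{W5, W9} does not satisfy the backdoor criterion.

No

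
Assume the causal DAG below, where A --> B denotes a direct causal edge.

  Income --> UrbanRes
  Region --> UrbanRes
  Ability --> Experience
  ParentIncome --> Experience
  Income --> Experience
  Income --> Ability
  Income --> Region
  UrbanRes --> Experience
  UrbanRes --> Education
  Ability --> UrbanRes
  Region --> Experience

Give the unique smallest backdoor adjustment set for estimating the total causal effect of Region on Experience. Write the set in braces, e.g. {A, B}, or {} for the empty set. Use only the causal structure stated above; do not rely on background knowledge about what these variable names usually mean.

Variables eligible for adjustment (non-descendants of Region, excluding Region and Experience): {Ability, Income, ParentIncome}.
Backdoor paths from Region to Experience:
  P1: Region <- Income -> Ability -> UrbanRes -> Experience
  P2: Region <- Income -> Ability -> Experience
  P3: Region <- Income -> UrbanRes <- Ability -> Experience
  P4: Region <- Income -> UrbanRes -> Experience
  P5: Region <- Income -> Experience
The empty set is not sufficient: P1 (Region <- Income -> Ability -> UrbanRes -> Experience) has no collider blocking it and no conditioned non-collider, so it is open.
Try {Income}:
  P1: blocked at fork node Income ∈ conditioning set.
  P2: blocked at fork node Income ∈ conditioning set.
  P3: blocked at fork node Income ∈ conditioning set.
  P4: blocked at fork node Income ∈ conditioning set.
  P5: blocked at fork node Income ∈ conditioning set.
{Income} contains no descendant of Region and blocks every backdoor path.
No other singleton works — e.g. {Ability} leaves P4 open — so {Income} is the unique smallest valid adjustment set.

{Income}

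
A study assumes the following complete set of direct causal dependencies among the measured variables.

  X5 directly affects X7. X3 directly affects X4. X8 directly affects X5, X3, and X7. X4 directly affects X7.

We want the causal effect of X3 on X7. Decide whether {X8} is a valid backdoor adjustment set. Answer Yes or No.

Backdoor paths from X3 to X7 (paths whose first edge points into X3):
  P1: X3 <- X8 -> X5 -> X7
  P2: X3 <- X8 -> X7
Condition 1 (no descendant of X3 in the set): holds — descendants of X3 are {X4, X7}; none are in {X8}.
Condition 2 (every backdoor path blocked by {X8}):
  P1: blocked at fork node X8 ∈ conditioning set.
  P2: blocked at fork node X8 ∈ conditioning set.
{X8} satisfies the backdoor criterion.

Yes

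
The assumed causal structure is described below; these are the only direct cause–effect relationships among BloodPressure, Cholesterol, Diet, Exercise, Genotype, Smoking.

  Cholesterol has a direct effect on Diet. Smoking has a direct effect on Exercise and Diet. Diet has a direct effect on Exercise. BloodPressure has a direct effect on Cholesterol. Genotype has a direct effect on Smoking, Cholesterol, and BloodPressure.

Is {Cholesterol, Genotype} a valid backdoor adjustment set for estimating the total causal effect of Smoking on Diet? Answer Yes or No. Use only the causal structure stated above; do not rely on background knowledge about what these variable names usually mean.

Yes

Backdoor paths from Smoking to Diet (paths whose first edge points into Smoking):
  P1: Smoking <- Genotype -> BloodPressure -> Cholesterol -> Diet
  P2: Smoking <- Genotype -> Cholesterol -> Diet
Condition 1 (no descendant of Smoking in the set): holds — descendants of Smoking are {Diet, Exercise}; none are in {Cholesterol, Genotype}.
Condition 2 (every backdoor path blocked by {Cholesterol, Genotype}):
  P1: blocked at fork node Genotype ∈ conditioning set.
  P2: blocked at fork node Genotype ∈ conditioning set.
{Cholesterol, Genotype} satisfies the backdoor criterion.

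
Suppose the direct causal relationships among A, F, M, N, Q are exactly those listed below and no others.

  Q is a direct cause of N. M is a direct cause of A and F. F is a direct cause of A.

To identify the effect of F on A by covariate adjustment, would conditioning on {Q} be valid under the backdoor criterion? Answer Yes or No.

Backdoor paths from F to A (paths whose first edge points into F):
  P1: F <- M -> A
Condition 1 (no descendant of F in the set): holds — descendants of F are {A}; none are in {Q}.
Condition 2 (every backdoor path blocked by {Q}):
  P1: open — no interior node is in the conditioning set.
{Q} does not satisfy the backdoor criterion.

No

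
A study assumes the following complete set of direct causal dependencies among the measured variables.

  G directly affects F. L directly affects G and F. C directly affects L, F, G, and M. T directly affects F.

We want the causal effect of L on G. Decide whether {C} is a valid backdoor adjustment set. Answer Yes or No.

Yes

Backdoor paths from L to G (paths whose first edge points into L):
  P1: L <- C -> G
  P2: L <- C -> F <- G
Condition 1 (no descendant of L in the set): holds — descendants of L are {F, G}; none are in {C}.
Condition 2 (every backdoor path blocked by {C}):
  P1: blocked at fork node C ∈ conditioning set.
  P2: blocked at fork node C ∈ conditioning set.
{C} satisfies the backdoor criterion.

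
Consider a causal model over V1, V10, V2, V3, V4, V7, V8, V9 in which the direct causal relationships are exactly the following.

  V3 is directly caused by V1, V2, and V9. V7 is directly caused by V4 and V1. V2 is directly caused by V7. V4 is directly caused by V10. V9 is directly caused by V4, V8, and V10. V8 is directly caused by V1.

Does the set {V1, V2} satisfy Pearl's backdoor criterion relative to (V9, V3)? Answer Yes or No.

Backdoor paths from V9 to V3 (paths whose first edge points into V9):
  P1: V9 <- V10 -> V4 -> V7 <- V1 -> V3
  P2: V9 <- V10 -> V4 -> V7 -> V2 -> V3
  P3: V9 <- V4 -> V7 <- V1 -> V3
  P4: V9 <- V4 -> V7 -> V2 -> V3
  P5: V9 <- V8 <- V1 -> V7 -> V2 -> V3
  P6: V9 <- V8 <- V1 -> V3
Condition 1 (no descendant of V9 in the set): holds — descendants of V9 are {V3}; none are in {V1, V2}.
Condition 2 (every backdoor path blocked by {V1, V2}):
  P1: blocked at fork node V1 ∈ conditioning set.
  P2: blocked at chain node V2 ∈ conditioning set.
  P3: blocked at fork node V1 ∈ conditioning set.
  P4: blocked at chain node V2 ∈ conditioning set.
  P5: blocked at fork node V1 ∈ conditioning set.
  P6: blocked at fork node V1 ∈ conditioning set.
{V1, V2} satisfies the backdoor criterion.

Yes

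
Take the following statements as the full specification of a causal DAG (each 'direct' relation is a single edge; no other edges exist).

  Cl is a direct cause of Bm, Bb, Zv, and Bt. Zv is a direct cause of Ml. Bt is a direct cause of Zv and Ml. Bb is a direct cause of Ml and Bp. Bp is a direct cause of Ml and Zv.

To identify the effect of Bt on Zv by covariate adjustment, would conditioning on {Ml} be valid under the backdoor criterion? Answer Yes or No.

Backdoor paths from Bt to Zv (paths whose first edge points into Bt):
  P1: Bt <- Cl -> Bb -> Bp -> Zv
  P2: Bt <- Cl -> Bb -> Bp -> Ml <- Zv
  P3: Bt <- Cl -> Bb -> Ml <- Bp -> Zv
  P4: Bt <- Cl -> Bb -> Ml <- Zv
  P5: Bt <- Cl -> Zv
Condition 1 (no descendant of Bt in the set): FAILS — Ml is a descendant of Bt.
Condition 2 (every backdoor path blocked by {Ml}):
  P1: open — no interior node is in the conditioning set.
  P2: open — collider(s) Ml are conditioned on (or have a conditioned descendant) and no non-collider on the path is in the set.
  P3: open — collider(s) Ml are conditioned on (or have a conditioned descendant) and no non-collider on the path is in the set.
  P4: open — collider(s) Ml are conditioned on (or have a conditioned descendant) and no non-collider on the path is in the set.
  P5: open — no interior node is in the conditioning set.
{Ml} does not satisfy the backdoor criterion.

No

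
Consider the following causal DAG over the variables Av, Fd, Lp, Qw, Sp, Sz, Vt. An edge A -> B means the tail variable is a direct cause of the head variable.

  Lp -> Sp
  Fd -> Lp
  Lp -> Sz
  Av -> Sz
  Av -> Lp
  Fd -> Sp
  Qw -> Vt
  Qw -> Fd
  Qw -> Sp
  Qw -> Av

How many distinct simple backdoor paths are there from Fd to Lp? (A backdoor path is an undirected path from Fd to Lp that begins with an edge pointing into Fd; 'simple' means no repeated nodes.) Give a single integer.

3

A backdoor path from Fd to Lp is any simple undirected path whose first edge points into Fd (i.e. leaves Fd via a parent).
Parents of Fd: {Qw}.
Enumerating:
  P1: Fd <- Qw -> Av -> Lp
  P2: Fd <- Qw -> Av -> Sz <- Lp
  P3: Fd <- Qw -> Sp <- Lp
That exhausts the simple backdoor paths. Count: 3.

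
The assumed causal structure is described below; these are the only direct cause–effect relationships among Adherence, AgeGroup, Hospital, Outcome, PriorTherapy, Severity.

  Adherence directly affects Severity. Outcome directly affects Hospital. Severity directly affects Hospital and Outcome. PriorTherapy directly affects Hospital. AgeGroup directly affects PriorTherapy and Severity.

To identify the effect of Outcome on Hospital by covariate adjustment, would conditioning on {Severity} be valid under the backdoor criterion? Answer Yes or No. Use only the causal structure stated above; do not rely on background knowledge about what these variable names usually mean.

Backdoor paths from Outcome to Hospital (paths whose first edge points into Outcome):
  P1: Outcome <- Severity <- AgeGroup -> PriorTherapy -> Hospital
  P2: Outcome <- Severity -> Hospital
Condition 1 (no descendant of Outcome in the set): holds — descendants of Outcome are {Hospital}; none are in {Severity}.
Condition 2 (every backdoor path blocked by {Severity}):
  P1: blocked at chain node Severity ∈ conditioning set.
  P2: blocked at fork node Severity ∈ conditioning set.
{Severity} satisfies the backdoor criterion.

Yes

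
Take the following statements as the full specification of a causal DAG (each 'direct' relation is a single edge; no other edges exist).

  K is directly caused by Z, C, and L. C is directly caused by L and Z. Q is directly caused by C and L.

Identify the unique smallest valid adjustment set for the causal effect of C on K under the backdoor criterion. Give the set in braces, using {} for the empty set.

Variables eligible for adjustment (non-descendants of C, excluding C and K): {L, Z}.
Backdoor paths from C to K:
  P1: C <- Z -> K
  P2: C <- L -> K
The empty set is not sufficient: P1 (C <- Z -> K) has no collider blocking it and no conditioned non-collider, so it is open.
Try {L, Z}:
  P1: blocked at fork node Z ∈ conditioning set.
  P2: blocked at fork node L ∈ conditioning set.
{L, Z} contains no descendant of C and blocks every backdoor path.
Every element of {L, Z} is needed (dropping L leaves P2 open; dropping Z leaves P1 open), so no proper subset is valid.
Among all size-2 subsets of the eligible variables, only {L, Z} blocks every backdoor path, so it is the unique smallest valid adjustment set.

{L, Z}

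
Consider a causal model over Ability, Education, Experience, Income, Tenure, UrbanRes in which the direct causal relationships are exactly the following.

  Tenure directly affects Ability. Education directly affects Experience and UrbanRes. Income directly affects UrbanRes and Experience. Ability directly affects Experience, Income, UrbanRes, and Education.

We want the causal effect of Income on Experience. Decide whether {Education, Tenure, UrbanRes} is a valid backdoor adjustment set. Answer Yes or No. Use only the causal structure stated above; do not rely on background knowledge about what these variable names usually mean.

Backdoor paths from Income to Experience (paths whose first edge points into Income):
  P1: Income <- Ability -> Education -> Experience
  P2: Income <- Ability -> UrbanRes <- Education -> Experience
  P3: Income <- Ability -> Experience
Condition 1 (no descendant of Income in the set): FAILS — UrbanRes is a descendant of Income.
Condition 2 (every backdoor path blocked by {Education, Tenure, UrbanRes}):
  P1: blocked at chain node Education ∈ conditioning set.
  P2: blocked at fork node Education ∈ conditioning set.
  P3: open — no interior node is in the conditioning set.
{Education, Tenure, UrbanRes} does not satisfy the backdoor criterion.

No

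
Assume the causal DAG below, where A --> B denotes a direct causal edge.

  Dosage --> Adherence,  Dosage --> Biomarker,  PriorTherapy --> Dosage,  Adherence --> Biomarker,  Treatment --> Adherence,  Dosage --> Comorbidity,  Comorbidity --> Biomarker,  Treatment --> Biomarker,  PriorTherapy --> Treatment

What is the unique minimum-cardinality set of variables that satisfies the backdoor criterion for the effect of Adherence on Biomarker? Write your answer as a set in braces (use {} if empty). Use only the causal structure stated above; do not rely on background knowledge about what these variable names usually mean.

{Dosage, Treatment}

Variables eligible for adjustment (non-descendants of Adherence, excluding Adherence and Biomarker): {Comorbidity, Dosage, PriorTherapy, Treatment}.
Backdoor paths from Adherence to Biomarker:
  P1: Adherence <- Dosage <- PriorTherapy -> Treatment -> Biomarker
  P2: Adherence <- Dosage -> Comorbidity -> Biomarker
  P3: Adherence <- Dosage -> Biomarker
  P4: Adherence <- Treatment <- PriorTherapy -> Dosage -> Comorbidity -> Biomarker
  P5: Adherence <- Treatment <- PriorTherapy -> Dosage -> Biomarker
  P6: Adherence <- Treatment -> Biomarker
The empty set is not sufficient: P1 (Adherence <- Dosage <- PriorTherapy -> Treatment -> Biomarker) has no collider blocking it and no conditioned non-collider, so it is open.
Try {Dosage, Treatment}:
  P1: blocked at chain node Dosage ∈ conditioning set.
  P2: blocked at fork node Dosage ∈ conditioning set.
  P3: blocked at fork node Dosage ∈ conditioning set.
  P4: blocked at chain node Treatment ∈ conditioning set.
  P5: blocked at chain node Treatment ∈ conditioning set.
  P6: blocked at fork node Treatment ∈ conditioning set.
{Dosage, Treatment} contains no descendant of Adherence and blocks every backdoor path.
Every element of {Dosage, Treatment} is needed (dropping Dosage leaves P2 open; dropping Treatment leaves P6 open), so no proper subset is valid.
Among all size-2 subsets of the eligible variables, only {Dosage, Treatment} blocks every backdoor path, so it is the unique smallest valid adjustment set.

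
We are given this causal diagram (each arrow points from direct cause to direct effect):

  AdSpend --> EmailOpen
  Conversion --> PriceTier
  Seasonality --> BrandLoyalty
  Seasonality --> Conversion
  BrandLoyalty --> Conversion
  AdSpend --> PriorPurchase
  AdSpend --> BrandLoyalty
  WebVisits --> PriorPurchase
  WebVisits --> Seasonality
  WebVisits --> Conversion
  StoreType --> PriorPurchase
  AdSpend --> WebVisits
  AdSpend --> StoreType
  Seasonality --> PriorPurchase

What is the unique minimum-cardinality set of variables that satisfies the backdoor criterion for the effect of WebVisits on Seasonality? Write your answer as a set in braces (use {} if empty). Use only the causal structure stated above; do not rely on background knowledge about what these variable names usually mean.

{}

Variables eligible for adjustment (non-descendants of WebVisits, excluding WebVisits and Seasonality): {AdSpend, EmailOpen, StoreType}.
Backdoor paths from WebVisits to Seasonality:
  P1: WebVisits <- AdSpend -> StoreType -> PriorPurchase <- Seasonality
  P2: WebVisits <- AdSpend -> PriorPurchase <- Seasonality
  P3: WebVisits <- AdSpend -> BrandLoyalty <- Seasonality
  P4: WebVisits <- AdSpend -> BrandLoyalty -> Conversion <- Seasonality
Each backdoor path contains an unconditioned collider, so every path is already blocked with the empty conditioning set:
  P1: blocked at collider PriorPurchase (neither it nor any descendant is in the conditioning set).
  P2: blocked at collider PriorPurchase (neither it nor any descendant is in the conditioning set).
  P3: blocked at collider BrandLoyalty (neither it nor any descendant is in the conditioning set).
  P4: blocked at collider Conversion (neither it nor any descendant is in the conditioning set).
The empty set is therefore the unique smallest valid set.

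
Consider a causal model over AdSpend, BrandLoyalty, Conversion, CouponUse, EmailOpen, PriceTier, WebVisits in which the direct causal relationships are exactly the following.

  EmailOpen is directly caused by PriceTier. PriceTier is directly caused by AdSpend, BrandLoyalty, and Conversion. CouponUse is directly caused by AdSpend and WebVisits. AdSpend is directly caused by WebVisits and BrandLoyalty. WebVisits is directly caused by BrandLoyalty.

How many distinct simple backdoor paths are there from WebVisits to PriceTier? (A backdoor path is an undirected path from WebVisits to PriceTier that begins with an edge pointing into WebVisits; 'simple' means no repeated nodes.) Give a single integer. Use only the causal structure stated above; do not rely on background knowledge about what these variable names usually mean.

2

A backdoor path from WebVisits to PriceTier is any simple undirected path whose first edge points into WebVisits (i.e. leaves WebVisits via a parent).
Parents of WebVisits: {BrandLoyalty}.
Enumerating:
  P1: WebVisits <- BrandLoyalty -> AdSpend -> PriceTier
  P2: WebVisits <- BrandLoyalty -> PriceTier
That exhausts the simple backdoor paths. Count: 2.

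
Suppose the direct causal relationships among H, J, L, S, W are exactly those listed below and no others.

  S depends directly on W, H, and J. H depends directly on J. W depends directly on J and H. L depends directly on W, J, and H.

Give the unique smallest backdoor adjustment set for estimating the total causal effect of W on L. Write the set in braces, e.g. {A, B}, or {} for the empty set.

Variables eligible for adjustment (non-descendants of W, excluding W and L): {H, J}.
Backdoor paths from W to L:
  P1: W <- J -> H -> L
  P2: W <- J -> S <- H -> L
  P3: W <- J -> L
  P4: W <- H <- J -> L
  P5: W <- H -> S <- J -> L
  P6: W <- H -> L
The empty set is not sufficient: P1 (W <- J -> H -> L) has no collider blocking it and no conditioned non-collider, so it is open.
Try {H, J}:
  P1: blocked at fork node J ∈ conditioning set.
  P2: blocked at fork node J ∈ conditioning set.
  P3: blocked at fork node J ∈ conditioning set.
  P4: blocked at chain node H ∈ conditioning set.
  P5: blocked at fork node H ∈ conditioning set.
  P6: blocked at fork node H ∈ conditioning set.
{H, J} contains no descendant of W and blocks every backdoor path.
Every element of {H, J} is needed (dropping H leaves P6 open; dropping J leaves P3 open), so no proper subset is valid.
Among all size-2 subsets of the eligible variables, only {H, J} blocks every backdoor path, so it is the unique smallest valid adjustment set.

{H, J}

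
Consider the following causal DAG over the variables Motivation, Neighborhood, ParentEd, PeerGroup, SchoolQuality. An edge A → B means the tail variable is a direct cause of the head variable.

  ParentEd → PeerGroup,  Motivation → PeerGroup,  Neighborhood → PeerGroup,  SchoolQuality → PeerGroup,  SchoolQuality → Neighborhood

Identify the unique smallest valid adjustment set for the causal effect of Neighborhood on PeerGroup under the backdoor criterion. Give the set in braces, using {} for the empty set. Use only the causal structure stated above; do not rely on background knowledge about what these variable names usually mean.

Variables eligible for adjustment (non-descendants of Neighborhood, excluding Neighborhood and PeerGroup): {Motivation, ParentEd, SchoolQuality}.
Backdoor paths from Neighborhood to PeerGroup:
  P1: Neighborhood <- SchoolQuality -> PeerGroup
The empty set is not sufficient: P1 (Neighborhood <- SchoolQuality -> PeerGroup) has no collider blocking it and no conditioned non-collider, so it is open.
Try {SchoolQuality}:
  P1: blocked at fork node SchoolQuality ∈ conditioning set.
{SchoolQuality} contains no descendant of Neighborhood and blocks every backdoor path.
No other singleton works — e.g. {ParentEd} leaves P1 open — so {SchoolQuality} is the unique smallest valid adjustment set.

{SchoolQuality}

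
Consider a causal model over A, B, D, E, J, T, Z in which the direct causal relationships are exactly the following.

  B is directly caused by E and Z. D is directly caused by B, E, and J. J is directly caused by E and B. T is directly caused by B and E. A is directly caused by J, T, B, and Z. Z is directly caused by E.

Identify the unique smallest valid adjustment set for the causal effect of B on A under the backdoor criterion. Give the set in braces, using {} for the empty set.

{E, Z}

Variables eligible for adjustment (non-descendants of B, excluding B and A): {E, Z}.
Backdoor paths from B to A:
  P1: B <- E -> Z -> A
  P2: B <- E -> T -> A
  P3: B <- E -> J -> A
  P4: B <- E -> D <- J -> A
  P5: B <- Z <- E -> T -> A
  P6: B <- Z <- E -> J -> A
  P7: B <- Z <- E -> D <- J -> A
  P8: B <- Z -> A
The empty set is not sufficient: P1 (B <- E -> Z -> A) has no collider blocking it and no conditioned non-collider, so it is open.
Try {E, Z}:
  P1: blocked at fork node E ∈ conditioning set.
  P2: blocked at fork node E ∈ conditioning set.
  P3: blocked at fork node E ∈ conditioning set.
  P4: blocked at fork node E ∈ conditioning set.
  P5: blocked at chain node Z ∈ conditioning set.
  P6: blocked at chain node Z ∈ conditioning set.
  P7: blocked at chain node Z ∈ conditioning set.
  P8: blocked at fork node Z ∈ conditioning set.
{E, Z} contains no descendant of B and blocks every backdoor path.
Every element of {E, Z} is needed (dropping E leaves P2 open; dropping Z leaves P8 open), so no proper subset is valid.
Among all size-2 subsets of the eligible variables, only {E, Z} blocks every backdoor path, so it is the unique smallest valid adjustment set.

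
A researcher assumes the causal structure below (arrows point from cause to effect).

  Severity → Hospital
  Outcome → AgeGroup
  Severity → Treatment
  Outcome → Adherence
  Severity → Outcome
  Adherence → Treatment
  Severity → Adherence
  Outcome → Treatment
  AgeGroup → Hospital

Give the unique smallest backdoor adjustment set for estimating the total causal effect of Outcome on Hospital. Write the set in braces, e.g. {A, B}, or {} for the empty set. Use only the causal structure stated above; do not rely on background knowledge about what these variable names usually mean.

Variables eligible for adjustment (non-descendants of Outcome, excluding Outcome and Hospital): {Severity}.
Backdoor paths from Outcome to Hospital:
  P1: Outcome <- Severity -> Hospital
The empty set is not sufficient: P1 (Outcome <- Severity -> Hospital) has no collider blocking it and no conditioned non-collider, so it is open.
Try {Severity}:
  P1: blocked at fork node Severity ∈ conditioning set.
{Severity} contains no descendant of Outcome and blocks every backdoor path.
{Severity} is the unique smallest valid adjustment set.

{Severity}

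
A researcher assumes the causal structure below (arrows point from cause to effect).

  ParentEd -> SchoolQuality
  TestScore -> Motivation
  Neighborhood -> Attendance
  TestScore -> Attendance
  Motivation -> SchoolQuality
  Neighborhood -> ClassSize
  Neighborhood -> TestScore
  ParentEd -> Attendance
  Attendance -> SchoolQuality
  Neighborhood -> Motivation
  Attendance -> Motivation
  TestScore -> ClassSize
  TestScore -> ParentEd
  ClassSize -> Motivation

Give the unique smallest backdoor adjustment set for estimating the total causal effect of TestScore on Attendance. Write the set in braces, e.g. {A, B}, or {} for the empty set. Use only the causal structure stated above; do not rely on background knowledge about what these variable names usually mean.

Variables eligible for adjustment (non-descendants of TestScore, excluding TestScore and Attendance): {Neighborhood}.
Backdoor paths from TestScore to Attendance:
  P1: TestScore <- Neighborhood -> Attendance
  P2: TestScore <- Neighborhood -> ClassSize -> Motivation <- Attendance
  P3: TestScore <- Neighborhood -> ClassSize -> Motivation -> SchoolQuality <- ParentEd -> Attendance
  P4: TestScore <- Neighborhood -> ClassSize -> Motivation -> SchoolQuality <- Attendance
  P5: TestScore <- Neighborhood -> Motivation <- Attendance
  P6: TestScore <- Neighborhood -> Motivation -> SchoolQuality <- ParentEd -> Attendance
  P7: TestScore <- Neighborhood -> Motivation -> SchoolQuality <- Attendance
The empty set is not sufficient: P1 (TestScore <- Neighborhood -> Attendance) has no collider blocking it and no conditioned non-collider, so it is open.
Try {Neighborhood}:
  P1: blocked at fork node Neighborhood ∈ conditioning set.
  P2: blocked at fork node Neighborhood ∈ conditioning set.
  P3: blocked at fork node Neighborhood ∈ conditioning set.
  P4: blocked at fork node Neighborhood ∈ conditioning set.
  P5: blocked at fork node Neighborhood ∈ conditioning set.
  P6: blocked at fork node Neighborhood ∈ conditioning set.
  P7: blocked at fork node Neighborhood ∈ conditioning set.
{Neighborhood} contains no descendant of TestScore and blocks every backdoor path.
{Neighborhood} is the unique smallest valid adjustment set.

{Neighborhood}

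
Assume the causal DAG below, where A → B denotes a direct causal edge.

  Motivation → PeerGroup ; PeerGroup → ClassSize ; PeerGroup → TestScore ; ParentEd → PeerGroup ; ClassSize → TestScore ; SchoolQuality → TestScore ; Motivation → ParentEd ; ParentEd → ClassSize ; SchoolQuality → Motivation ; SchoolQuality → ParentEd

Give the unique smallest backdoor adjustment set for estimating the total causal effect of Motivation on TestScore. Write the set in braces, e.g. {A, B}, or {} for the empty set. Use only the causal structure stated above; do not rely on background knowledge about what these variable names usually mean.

Variables eligible for adjustment (non-descendants of Motivation, excluding Motivation and TestScore): {SchoolQuality}.
Backdoor paths from Motivation to TestScore:
  P1: Motivation <- SchoolQuality -> ParentEd -> PeerGroup -> ClassSize -> TestScore
  P2: Motivation <- SchoolQuality -> ParentEd -> PeerGroup -> TestScore
  P3: Motivation <- SchoolQuality -> ParentEd -> ClassSize <- PeerGroup -> TestScore
  P4: Motivation <- SchoolQuality -> ParentEd -> ClassSize -> TestScore
  P5: Motivation <- SchoolQuality -> TestScore
The empty set is not sufficient: P1 (Motivation <- SchoolQuality -> ParentEd -> PeerGroup -> ClassSize -> TestScore) has no collider blocking it and no conditioned non-collider, so it is open.
Try {SchoolQuality}:
  P1: blocked at fork node SchoolQuality ∈ conditioning set.
  P2: blocked at fork node SchoolQuality ∈ conditioning set.
  P3: blocked at fork node SchoolQuality ∈ conditioning set.
  P4: blocked at fork node SchoolQuality ∈ conditioning set.
  P5: blocked at fork node SchoolQuality ∈ conditioning set.
{SchoolQuality} contains no descendant of Motivation and blocks every backdoor path.
{SchoolQuality} is the unique smallest valid adjustment set.

{SchoolQuality}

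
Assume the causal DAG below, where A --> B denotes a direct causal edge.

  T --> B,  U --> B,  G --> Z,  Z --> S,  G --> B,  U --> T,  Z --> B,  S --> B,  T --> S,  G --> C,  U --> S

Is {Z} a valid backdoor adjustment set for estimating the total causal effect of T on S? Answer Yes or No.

Backdoor paths from T to S (paths whose first edge points into T):
  P1: T <- U -> S
  P2: T <- U -> B <- G -> Z -> S
  P3: T <- U -> B <- Z -> S
  P4: T <- U -> B <- S
Condition 1 (no descendant of T in the set): holds — descendants of T are {B, S}; none are in {Z}.
Condition 2 (every backdoor path blocked by {Z}):
  P1: open — no interior node is in the conditioning set.
  P2: blocked at collider B (neither it nor any descendant is in the conditioning set).
  P3: blocked at collider B (neither it nor any descendant is in the conditioning set).
  P4: blocked at collider B (neither it nor any descendant is in the conditioning set).
{Z} does not satisfy the backdoor criterion.

No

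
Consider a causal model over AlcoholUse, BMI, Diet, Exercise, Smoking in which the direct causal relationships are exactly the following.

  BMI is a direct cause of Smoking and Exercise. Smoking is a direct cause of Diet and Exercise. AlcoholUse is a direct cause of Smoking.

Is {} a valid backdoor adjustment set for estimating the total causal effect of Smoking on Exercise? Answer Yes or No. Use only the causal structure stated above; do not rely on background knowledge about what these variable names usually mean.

Backdoor paths from Smoking to Exercise (paths whose first edge points into Smoking):
  P1: Smoking <- BMI -> Exercise
Condition 1 (no descendant of Smoking in the set): holds — descendants of Smoking are {Diet, Exercise}; none are in {}.
Condition 2 (every backdoor path blocked by {}):
  P1: open — no interior node is in the conditioning set.
{} does not satisfy the backdoor criterion.

No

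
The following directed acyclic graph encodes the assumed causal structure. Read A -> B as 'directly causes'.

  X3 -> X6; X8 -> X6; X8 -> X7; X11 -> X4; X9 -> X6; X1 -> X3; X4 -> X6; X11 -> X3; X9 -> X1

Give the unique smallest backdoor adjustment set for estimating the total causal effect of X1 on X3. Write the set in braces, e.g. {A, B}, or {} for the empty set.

{}

Variables eligible for adjustment (non-descendants of X1, excluding X1 and X3): {X11, X4, X7, X8, X9}.
Backdoor paths from X1 to X3:
  P1: X1 <- X9 -> X6 <- X4 <- X11 -> X3
  P2: X1 <- X9 -> X6 <- X3
Each backdoor path contains an unconditioned collider, so every path is already blocked with the empty conditioning set:
  P1: blocked at collider X6 (neither it nor any descendant is in the conditioning set).
  P2: blocked at collider X6 (neither it nor any descendant is in the conditioning set).
The empty set is therefore the unique smallest valid set.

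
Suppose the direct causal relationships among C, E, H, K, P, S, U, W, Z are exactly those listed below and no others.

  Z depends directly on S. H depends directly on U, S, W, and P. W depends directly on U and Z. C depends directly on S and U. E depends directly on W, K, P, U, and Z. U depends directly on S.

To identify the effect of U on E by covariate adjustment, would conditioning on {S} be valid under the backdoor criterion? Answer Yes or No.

Yes

Backdoor paths from U to E (paths whose first edge points into U):
  P1: U <- S -> Z -> W -> E
  P2: U <- S -> Z -> W -> H <- P -> E
  P3: U <- S -> Z -> E
  P4: U <- S -> H <- P -> E
  P5: U <- S -> H <- W <- Z -> E
  P6: U <- S -> H <- W -> E
Condition 1 (no descendant of U in the set): holds — descendants of U are {C, E, H, W}; none are in {S}.
Condition 2 (every backdoor path blocked by {S}):
  P1: blocked at fork node S ∈ conditioning set.
  P2: blocked at fork node S ∈ conditioning set.
  P3: blocked at fork node S ∈ conditioning set.
  P4: blocked at fork node S ∈ conditioning set.
  P5: blocked at fork node S ∈ conditioning set.
  P6: blocked at fork node S ∈ conditioning set.
{S} satisfies the backdoor criterion.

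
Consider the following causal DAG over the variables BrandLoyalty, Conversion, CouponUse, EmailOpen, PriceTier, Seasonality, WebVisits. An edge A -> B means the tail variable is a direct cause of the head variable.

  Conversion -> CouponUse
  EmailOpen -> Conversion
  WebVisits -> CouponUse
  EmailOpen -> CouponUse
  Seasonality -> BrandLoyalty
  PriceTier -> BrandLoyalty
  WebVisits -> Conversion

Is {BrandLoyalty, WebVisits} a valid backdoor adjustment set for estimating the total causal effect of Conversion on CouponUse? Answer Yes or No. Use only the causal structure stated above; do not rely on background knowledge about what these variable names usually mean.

No

Backdoor paths from Conversion to CouponUse (paths whose first edge points into Conversion):
  P1: Conversion <- EmailOpen -> CouponUse
  P2: Conversion <- WebVisits -> CouponUse
Condition 1 (no descendant of Conversion in the set): holds — descendants of Conversion are {CouponUse}; none are in {BrandLoyalty, WebVisits}.
Condition 2 (every backdoor path blocked by {BrandLoyalty, WebVisits}):
  P1: open — no interior node is in the conditioning set.
  P2: blocked at fork node WebVisits ∈ conditioning set.
{BrandLoyalty, WebVisits} does not satisfy the backdoor criterion.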